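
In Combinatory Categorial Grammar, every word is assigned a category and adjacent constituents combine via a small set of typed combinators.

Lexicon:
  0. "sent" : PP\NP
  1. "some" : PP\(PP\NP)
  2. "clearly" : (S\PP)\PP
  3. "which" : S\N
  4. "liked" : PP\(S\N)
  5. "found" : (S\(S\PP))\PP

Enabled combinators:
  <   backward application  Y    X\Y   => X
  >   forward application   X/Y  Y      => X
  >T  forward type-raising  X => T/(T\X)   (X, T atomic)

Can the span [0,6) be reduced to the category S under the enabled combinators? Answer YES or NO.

YES

[0,6] S   <
  [0,3] S\PP   <
    [0,2] PP   <
      [0,1] "sent" : PP\NP
      [1,2] "some" : PP\(PP\NP)
    [2,3] "clearly" : (S\PP)\PP
  [3,6] S\(S\PP)   <
    [3,5] PP   <
      [3,4] "which" : S\N
      [4,5] "liked" : PP\(S\N)
    [5,6] "found" : (S\(S\PP))\PP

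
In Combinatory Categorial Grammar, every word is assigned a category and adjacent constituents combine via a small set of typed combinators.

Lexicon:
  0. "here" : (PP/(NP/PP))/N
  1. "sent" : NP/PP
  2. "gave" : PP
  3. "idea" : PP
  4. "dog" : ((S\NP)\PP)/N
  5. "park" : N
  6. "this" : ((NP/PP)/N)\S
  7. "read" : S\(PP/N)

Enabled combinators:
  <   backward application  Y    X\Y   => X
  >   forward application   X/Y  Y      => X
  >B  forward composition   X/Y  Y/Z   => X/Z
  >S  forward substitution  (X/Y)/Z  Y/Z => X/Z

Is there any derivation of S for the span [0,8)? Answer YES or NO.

YES

[0,8] S   <
  [0,7] PP/N   >S
    [0,1] "here" : (PP/(NP/PP))/N
    [1,7] (NP/PP)/N   <
      [1,6] S   <
        [1,3] NP   >
          [1,2] "sent" : NP/PP
          [2,3] "gave" : PP
        [3,6] S\NP   <
          [3,4] "idea" : PP
          [4,6] (S\NP)\PP   >
            [4,5] "dog" : ((S\NP)\PP)/N
            [5,6] "park" : N
      [6,7] "this" : ((NP/PP)/N)\S
  [7,8] "read" : S\(PP/N)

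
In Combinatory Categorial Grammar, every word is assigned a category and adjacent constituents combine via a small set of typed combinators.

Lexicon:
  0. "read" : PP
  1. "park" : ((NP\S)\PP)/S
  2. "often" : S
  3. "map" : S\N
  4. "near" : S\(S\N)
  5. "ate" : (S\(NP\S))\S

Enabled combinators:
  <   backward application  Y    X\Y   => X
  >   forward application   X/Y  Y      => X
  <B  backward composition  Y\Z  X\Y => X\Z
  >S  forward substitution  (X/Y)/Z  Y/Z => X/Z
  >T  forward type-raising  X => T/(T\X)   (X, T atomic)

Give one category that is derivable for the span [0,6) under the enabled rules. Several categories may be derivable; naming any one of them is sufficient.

[0,6] S   <
  [0,3] NP\S   <
    [0,1] "read" : PP
    [1,3] (NP\S)\PP   >
      [1,2] "park" : ((NP\S)\PP)/S
      [2,3] "often" : S
  [3,6] S\(NP\S)   <
    [3,5] S   <
      [3,4] "map" : S\N
      [4,5] "near" : S\(S\N)
    [5,6] "ate" : (S\(NP\S))\S

S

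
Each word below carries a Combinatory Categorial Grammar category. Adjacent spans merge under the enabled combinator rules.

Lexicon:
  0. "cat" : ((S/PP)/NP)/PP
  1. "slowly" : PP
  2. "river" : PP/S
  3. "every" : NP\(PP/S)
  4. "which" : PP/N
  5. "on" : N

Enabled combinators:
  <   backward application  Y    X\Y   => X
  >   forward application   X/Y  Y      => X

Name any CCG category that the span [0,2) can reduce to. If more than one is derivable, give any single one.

(S/PP)/NP

[0,6] S   >
  [0,4] S/PP   >
    [0,2] (S/PP)/NP   >
      [0,1] "cat" : ((S/PP)/NP)/PP
      [1,2] "slowly" : PP
    [2,4] NP   <
      [2,3] "river" : PP/S
      [3,4] "every" : NP\(PP/S)
  [4,6] PP   >
    [4,5] "which" : PP/N
    [5,6] "on" : N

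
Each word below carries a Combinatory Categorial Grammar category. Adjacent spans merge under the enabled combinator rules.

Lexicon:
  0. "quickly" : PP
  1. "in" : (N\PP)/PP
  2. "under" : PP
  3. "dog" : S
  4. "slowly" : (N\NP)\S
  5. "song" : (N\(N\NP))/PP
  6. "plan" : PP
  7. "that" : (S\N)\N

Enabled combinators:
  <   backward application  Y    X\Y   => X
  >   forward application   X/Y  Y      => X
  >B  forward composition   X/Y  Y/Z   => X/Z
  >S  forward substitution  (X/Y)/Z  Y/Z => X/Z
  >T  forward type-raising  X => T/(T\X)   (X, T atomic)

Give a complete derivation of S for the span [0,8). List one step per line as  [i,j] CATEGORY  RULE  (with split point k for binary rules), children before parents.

[0,1] PP  lex  "quickly"
[1,2] (N\PP)/PP  lex  "in"
[2,3] PP  lex  "under"
[1,3] N\PP  >  k=2
[0,3] N  <  k=1
[3,4] S  lex  "dog"
[4,5] (N\NP)\S  lex  "slowly"
[3,5] N\NP  <  k=4
[5,6] (N\(N\NP))/PP  lex  "song"
[6,7] PP  lex  "plan"
[5,7] N\(N\NP)  >  k=6
[3,7] N  <  k=5
[7,8] (S\N)\N  lex  "that"
[3,8] S\N  <  k=7
[0,8] S  <  k=3

[0,8] S   <
  [0,3] N   <
    [0,1] "quickly" : PP
    [1,3] N\PP   >
      [1,2] "in" : (N\PP)/PP
      [2,3] "under" : PP
  [3,8] S\N   <
    [3,7] N   <
      [3,5] N\NP   <
        [3,4] "dog" : S
        [4,5] "slowly" : (N\NP)\S
      [5,7] N\(N\NP)   >
        [5,6] "song" : (N\(N\NP))/PP
        [6,7] "plan" : PP
    [7,8] "that" : (S\N)\N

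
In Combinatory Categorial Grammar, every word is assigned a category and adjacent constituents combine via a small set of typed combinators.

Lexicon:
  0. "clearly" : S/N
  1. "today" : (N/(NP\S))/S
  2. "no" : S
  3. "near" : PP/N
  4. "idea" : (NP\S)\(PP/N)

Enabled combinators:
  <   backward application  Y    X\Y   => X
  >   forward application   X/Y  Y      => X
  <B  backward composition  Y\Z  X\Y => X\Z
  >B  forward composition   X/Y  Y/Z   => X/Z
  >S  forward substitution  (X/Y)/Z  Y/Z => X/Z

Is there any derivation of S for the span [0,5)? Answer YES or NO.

YES

[0,5] S   >
  [0,1] "clearly" : S/N
  [1,5] N   >
    [1,3] N/(NP\S)   >
      [1,2] "today" : (N/(NP\S))/S
      [2,3] "no" : S
    [3,5] NP\S   <
      [3,4] "near" : PP/N
      [4,5] "idea" : (NP\S)\(PP/N)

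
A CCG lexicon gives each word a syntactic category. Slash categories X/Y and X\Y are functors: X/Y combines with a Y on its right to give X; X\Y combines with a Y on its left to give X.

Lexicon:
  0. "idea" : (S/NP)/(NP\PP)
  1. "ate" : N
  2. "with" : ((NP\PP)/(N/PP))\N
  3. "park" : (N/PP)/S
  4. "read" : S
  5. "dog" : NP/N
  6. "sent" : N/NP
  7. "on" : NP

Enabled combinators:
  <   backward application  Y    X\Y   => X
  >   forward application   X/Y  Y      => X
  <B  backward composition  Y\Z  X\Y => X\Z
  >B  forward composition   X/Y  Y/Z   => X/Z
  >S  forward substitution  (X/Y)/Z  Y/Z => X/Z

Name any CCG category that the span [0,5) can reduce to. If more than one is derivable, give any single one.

S/NP

[0,8] S   >
  [0,6] S/N   >B
    [0,5] S/NP   >
      [0,1] "idea" : (S/NP)/(NP\PP)
      [1,5] NP\PP   >
        [1,3] (NP\PP)/(N/PP)   <
          [1,2] "ate" : N
          [2,3] "with" : ((NP\PP)/(N/PP))\N
        [3,5] N/PP   >
          [3,4] "park" : (N/PP)/S
          [4,5] "read" : S
    [5,6] "dog" : NP/N
  [6,8] N   >
    [6,7] "sent" : N/NP
    [7,8] "on" : NP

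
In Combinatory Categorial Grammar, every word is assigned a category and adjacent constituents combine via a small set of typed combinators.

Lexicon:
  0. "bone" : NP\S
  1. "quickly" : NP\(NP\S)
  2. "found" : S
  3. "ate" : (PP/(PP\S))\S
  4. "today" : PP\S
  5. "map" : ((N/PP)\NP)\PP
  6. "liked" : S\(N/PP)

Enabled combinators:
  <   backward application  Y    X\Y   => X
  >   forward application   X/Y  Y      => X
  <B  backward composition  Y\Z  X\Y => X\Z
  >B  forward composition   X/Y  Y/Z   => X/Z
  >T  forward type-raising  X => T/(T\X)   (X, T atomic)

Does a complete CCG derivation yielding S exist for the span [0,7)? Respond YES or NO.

YES

[0,7] S   <
  [0,2] NP   <
    [0,1] "bone" : NP\S
    [1,2] "quickly" : NP\(NP\S)
  [2,7] S\NP   <B
    [2,6] (N/PP)\NP   <
      [2,5] PP   >
        [2,4] PP/(PP\S)   <
          [2,3] "found" : S
          [3,4] "ate" : (PP/(PP\S))\S
        [4,5] "today" : PP\S
      [5,6] "map" : ((N/PP)\NP)\PP
    [6,7] "liked" : S\(N/PP)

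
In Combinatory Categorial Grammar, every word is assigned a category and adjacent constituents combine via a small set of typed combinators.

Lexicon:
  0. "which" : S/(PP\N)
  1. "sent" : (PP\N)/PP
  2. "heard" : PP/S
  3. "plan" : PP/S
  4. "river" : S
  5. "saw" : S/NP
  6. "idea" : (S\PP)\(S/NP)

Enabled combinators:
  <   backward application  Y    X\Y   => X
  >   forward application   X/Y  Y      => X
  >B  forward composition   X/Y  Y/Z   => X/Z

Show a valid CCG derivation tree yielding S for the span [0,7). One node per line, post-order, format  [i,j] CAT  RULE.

[0,1] S/(PP\N)  lex  "which"
[1,2] (PP\N)/PP  lex  "sent"
[0,2] S/PP  >B  k=1
[2,3] PP/S  lex  "heard"
[3,4] PP/S  lex  "plan"
[4,5] S  lex  "river"
[3,5] PP  >  k=4
[5,6] S/NP  lex  "saw"
[6,7] (S\PP)\(S/NP)  lex  "idea"
[5,7] S\PP  <  k=6
[3,7] S  <  k=5
[2,7] PP  >  k=3
[0,7] S  >  k=2

[0,7] S   >
  [0,2] S/PP   >B
    [0,1] "which" : S/(PP\N)
    [1,2] "sent" : (PP\N)/PP
  [2,7] PP   >
    [2,3] "heard" : PP/S
    [3,7] S   <
      [3,5] PP   >
        [3,4] "plan" : PP/S
        [4,5] "river" : S
      [5,7] S\PP   <
        [5,6] "saw" : S/NP
        [6,7] "idea" : (S\PP)\(S/NP)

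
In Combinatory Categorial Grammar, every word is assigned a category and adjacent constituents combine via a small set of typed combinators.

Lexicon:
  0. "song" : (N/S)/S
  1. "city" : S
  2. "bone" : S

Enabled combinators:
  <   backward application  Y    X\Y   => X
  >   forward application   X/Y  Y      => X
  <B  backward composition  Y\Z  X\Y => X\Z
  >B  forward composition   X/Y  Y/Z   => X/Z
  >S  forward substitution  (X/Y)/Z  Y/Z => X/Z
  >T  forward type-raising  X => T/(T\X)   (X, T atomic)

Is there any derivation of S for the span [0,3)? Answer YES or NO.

(N/S)/S S S
CKY chart[0,3] = {N, N/(N\N), N/(S\S), NP/(NP\N), PP/(PP\N), S/(S\N)}; S ∉ chart

NO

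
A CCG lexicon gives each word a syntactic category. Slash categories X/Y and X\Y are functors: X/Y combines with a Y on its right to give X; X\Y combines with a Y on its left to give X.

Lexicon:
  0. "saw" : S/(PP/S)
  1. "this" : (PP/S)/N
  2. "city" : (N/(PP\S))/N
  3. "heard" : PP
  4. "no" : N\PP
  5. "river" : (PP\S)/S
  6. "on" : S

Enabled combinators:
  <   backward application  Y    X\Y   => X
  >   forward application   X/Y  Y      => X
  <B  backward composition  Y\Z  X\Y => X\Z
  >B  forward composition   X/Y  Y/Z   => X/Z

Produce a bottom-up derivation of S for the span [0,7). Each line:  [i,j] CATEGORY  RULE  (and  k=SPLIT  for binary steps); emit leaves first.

[0,1] S/(PP/S)  lex  "saw"
[1,2] (PP/S)/N  lex  "this"
[0,2] S/N  >B  k=1
[2,3] (N/(PP\S))/N  lex  "city"
[3,4] PP  lex  "heard"
[4,5] N\PP  lex  "no"
[3,5] N  <  k=4
[2,5] N/(PP\S)  >  k=3
[5,6] (PP\S)/S  lex  "river"
[6,7] S  lex  "on"
[5,7] PP\S  >  k=6
[2,7] N  >  k=5
[0,7] S  >  k=2

[0,7] S   >
  [0,2] S/N   >B
    [0,1] "saw" : S/(PP/S)
    [1,2] "this" : (PP/S)/N
  [2,7] N   >
    [2,5] N/(PP\S)   >
      [2,3] "city" : (N/(PP\S))/N
      [3,5] N   <
        [3,4] "heard" : PP
        [4,5] "no" : N\PP
    [5,7] PP\S   >
      [5,6] "river" : (PP\S)/S
      [6,7] "on" : S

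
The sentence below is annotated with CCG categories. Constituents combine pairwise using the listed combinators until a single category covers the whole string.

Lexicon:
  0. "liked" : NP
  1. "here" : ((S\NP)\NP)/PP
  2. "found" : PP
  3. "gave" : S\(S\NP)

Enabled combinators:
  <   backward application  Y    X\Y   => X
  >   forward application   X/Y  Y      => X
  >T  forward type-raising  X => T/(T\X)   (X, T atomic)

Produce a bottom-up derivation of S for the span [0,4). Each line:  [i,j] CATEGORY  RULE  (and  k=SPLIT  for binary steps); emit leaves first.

[0,1] NP  lex  "liked"
[1,2] ((S\NP)\NP)/PP  lex  "here"
[2,3] PP  lex  "found"
[1,3] (S\NP)\NP  >  k=2
[0,3] S\NP  <  k=1
[3,4] S\(S\NP)  lex  "gave"
[0,4] S  <  k=3

[0,4] S   <
  [0,3] S\NP   <
    [0,1] "liked" : NP
    [1,3] (S\NP)\NP   >
      [1,2] "here" : ((S\NP)\NP)/PP
      [2,3] "found" : PP
  [3,4] "gave" : S\(S\NP)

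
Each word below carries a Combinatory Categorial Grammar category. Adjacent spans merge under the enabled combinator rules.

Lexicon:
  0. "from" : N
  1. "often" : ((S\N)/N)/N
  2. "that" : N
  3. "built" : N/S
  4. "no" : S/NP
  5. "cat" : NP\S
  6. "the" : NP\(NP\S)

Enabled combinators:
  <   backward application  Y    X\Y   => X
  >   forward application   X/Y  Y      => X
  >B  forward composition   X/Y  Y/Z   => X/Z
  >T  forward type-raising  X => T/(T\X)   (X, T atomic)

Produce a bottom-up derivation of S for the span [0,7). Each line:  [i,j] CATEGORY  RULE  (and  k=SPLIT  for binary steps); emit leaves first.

[0,7] S   >
  [0,1] S/(S\N)   >T
    [0,1] "from" : N
  [1,7] S\N   >
    [1,3] (S\N)/N   >
      [1,2] "often" : ((S\N)/N)/N
      [2,3] "that" : N
    [3,7] N   >
      [3,4] "built" : N/S
      [4,7] S   >
        [4,5] "no" : S/NP
        [5,7] NP   <
          [5,6] "cat" : NP\S
          [6,7] "the" : NP\(NP\S)

[0,1] N  lex  "from"
[0,1] S/(S\N)  >T
[1,2] ((S\N)/N)/N  lex  "often"
[2,3] N  lex  "that"
[1,3] (S\N)/N  >  k=2
[3,4] N/S  lex  "built"
[4,5] S/NP  lex  "no"
[5,6] NP\S  lex  "cat"
[6,7] NP\(NP\S)  lex  "the"
[5,7] NP  <  k=6
[4,7] S  >  k=5
[3,7] N  >  k=4
[1,7] S\N  >  k=3
[0,7] S  >  k=1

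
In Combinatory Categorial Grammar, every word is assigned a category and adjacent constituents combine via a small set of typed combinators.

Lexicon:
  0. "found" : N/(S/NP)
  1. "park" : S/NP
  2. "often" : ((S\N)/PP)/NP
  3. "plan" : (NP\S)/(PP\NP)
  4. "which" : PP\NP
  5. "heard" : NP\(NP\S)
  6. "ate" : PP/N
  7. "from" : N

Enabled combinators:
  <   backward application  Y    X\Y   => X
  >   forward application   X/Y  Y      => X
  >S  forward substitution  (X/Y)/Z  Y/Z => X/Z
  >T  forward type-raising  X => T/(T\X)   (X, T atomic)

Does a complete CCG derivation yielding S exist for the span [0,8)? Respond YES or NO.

[0,8] S   <
  [0,2] N   >
    [0,1] "found" : N/(S/NP)
    [1,2] "park" : S/NP
  [2,8] S\N   >
    [2,6] (S\N)/PP   >
      [2,3] "often" : ((S\N)/PP)/NP
      [3,6] NP   <
        [3,5] NP\S   >
          [3,4] "plan" : (NP\S)/(PP\NP)
          [4,5] "which" : PP\NP
        [5,6] "heard" : NP\(NP\S)
    [6,8] PP   >
      [6,7] "ate" : PP/N
      [7,8] "from" : N

YES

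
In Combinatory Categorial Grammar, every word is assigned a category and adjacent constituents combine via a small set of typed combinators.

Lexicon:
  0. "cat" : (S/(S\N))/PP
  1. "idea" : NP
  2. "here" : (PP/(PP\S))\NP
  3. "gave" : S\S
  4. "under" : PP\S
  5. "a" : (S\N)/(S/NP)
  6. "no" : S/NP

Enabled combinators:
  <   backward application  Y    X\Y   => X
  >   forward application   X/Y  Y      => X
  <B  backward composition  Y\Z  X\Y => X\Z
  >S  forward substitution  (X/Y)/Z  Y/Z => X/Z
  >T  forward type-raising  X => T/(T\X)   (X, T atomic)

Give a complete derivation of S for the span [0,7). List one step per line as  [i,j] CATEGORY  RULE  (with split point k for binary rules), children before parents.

[0,1] (S/(S\N))/PP  lex  "cat"
[1,2] NP  lex  "idea"
[2,3] (PP/(PP\S))\NP  lex  "here"
[1,3] PP/(PP\S)  <  k=2
[3,4] S\S  lex  "gave"
[4,5] PP\S  lex  "under"
[3,5] PP\S  <B  k=4
[1,5] PP  >  k=3
[0,5] S/(S\N)  >  k=1
[5,6] (S\N)/(S/NP)  lex  "a"
[6,7] S/NP  lex  "no"
[5,7] S\N  >  k=6
[0,7] S  >  k=5

[0,7] S   >
  [0,5] S/(S\N)   >
    [0,1] "cat" : (S/(S\N))/PP
    [1,5] PP   >
      [1,3] PP/(PP\S)   <
        [1,2] "idea" : NP
        [2,3] "here" : (PP/(PP\S))\NP
      [3,5] PP\S   <B
        [3,4] "gave" : S\S
        [4,5] "under" : PP\S
  [5,7] S\N   >
    [5,6] "a" : (S\N)/(S/NP)
    [6,7] "no" : S/NP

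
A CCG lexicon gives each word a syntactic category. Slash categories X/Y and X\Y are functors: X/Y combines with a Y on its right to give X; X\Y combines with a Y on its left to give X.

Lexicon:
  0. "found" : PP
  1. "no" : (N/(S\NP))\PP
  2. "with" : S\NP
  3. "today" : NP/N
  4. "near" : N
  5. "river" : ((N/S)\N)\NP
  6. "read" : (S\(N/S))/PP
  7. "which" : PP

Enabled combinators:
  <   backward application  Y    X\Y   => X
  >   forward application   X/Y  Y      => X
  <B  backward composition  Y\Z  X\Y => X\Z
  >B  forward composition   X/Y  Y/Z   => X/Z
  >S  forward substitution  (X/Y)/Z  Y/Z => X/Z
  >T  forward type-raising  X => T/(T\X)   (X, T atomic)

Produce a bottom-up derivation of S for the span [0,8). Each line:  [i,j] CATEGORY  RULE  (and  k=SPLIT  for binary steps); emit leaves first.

[0,1] PP  lex  "found"
[1,2] (N/(S\NP))\PP  lex  "no"
[0,2] N/(S\NP)  <  k=1
[2,3] S\NP  lex  "with"
[0,3] N  >  k=2
[3,4] NP/N  lex  "today"
[4,5] N  lex  "near"
[3,5] NP  >  k=4
[5,6] ((N/S)\N)\NP  lex  "river"
[3,6] (N/S)\N  <  k=5
[6,7] (S\(N/S))/PP  lex  "read"
[7,8] PP  lex  "which"
[6,8] S\(N/S)  >  k=7
[3,8] S\N  <B  k=6
[0,8] S  <  k=3

[0,8] S   <
  [0,3] N   >
    [0,2] N/(S\NP)   <
      [0,1] "found" : PP
      [1,2] "no" : (N/(S\NP))\PP
    [2,3] "with" : S\NP
  [3,8] S\N   <B
    [3,6] (N/S)\N   <
      [3,5] NP   >
        [3,4] "today" : NP/N
        [4,5] "near" : N
      [5,6] "river" : ((N/S)\N)\NP
    [6,8] S\(N/S)   >
      [6,7] "read" : (S\(N/S))/PP
      [7,8] "which" : PP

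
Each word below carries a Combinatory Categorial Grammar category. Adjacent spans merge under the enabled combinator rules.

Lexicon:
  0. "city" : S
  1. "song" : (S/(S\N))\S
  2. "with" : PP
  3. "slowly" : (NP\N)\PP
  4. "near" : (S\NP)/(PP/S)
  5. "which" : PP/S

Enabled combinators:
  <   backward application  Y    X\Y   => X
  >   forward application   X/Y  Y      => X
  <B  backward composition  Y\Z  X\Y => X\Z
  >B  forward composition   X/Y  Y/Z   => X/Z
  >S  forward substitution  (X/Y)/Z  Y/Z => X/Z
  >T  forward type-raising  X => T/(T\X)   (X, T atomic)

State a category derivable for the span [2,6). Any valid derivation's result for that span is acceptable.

[0,6] S   >
  [0,2] S/(S\N)   <
    [0,1] "city" : S
    [1,2] "song" : (S/(S\N))\S
  [2,6] S\N   <B
    [2,4] NP\N   <
      [2,3] "with" : PP
      [3,4] "slowly" : (NP\N)\PP
    [4,6] S\NP   >
      [4,5] "near" : (S\NP)/(PP/S)
      [5,6] "which" : PP/S

S\N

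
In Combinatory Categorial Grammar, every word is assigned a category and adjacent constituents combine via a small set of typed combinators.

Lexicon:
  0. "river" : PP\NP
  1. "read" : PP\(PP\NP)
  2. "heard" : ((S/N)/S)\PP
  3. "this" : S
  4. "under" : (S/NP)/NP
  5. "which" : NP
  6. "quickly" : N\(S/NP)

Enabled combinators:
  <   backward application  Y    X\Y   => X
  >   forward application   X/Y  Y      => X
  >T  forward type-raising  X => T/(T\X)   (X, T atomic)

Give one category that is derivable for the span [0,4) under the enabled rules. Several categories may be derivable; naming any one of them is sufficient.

S/N

[0,7] S   >
  [0,4] S/N   >
    [0,3] (S/N)/S   <
      [0,2] PP   <
        [0,1] "river" : PP\NP
        [1,2] "read" : PP\(PP\NP)
      [2,3] "heard" : ((S/N)/S)\PP
    [3,4] "this" : S
  [4,7] N   <
    [4,6] S/NP   >
      [4,5] "under" : (S/NP)/NP
      [5,6] "which" : NP
    [6,7] "quickly" : N\(S/NP)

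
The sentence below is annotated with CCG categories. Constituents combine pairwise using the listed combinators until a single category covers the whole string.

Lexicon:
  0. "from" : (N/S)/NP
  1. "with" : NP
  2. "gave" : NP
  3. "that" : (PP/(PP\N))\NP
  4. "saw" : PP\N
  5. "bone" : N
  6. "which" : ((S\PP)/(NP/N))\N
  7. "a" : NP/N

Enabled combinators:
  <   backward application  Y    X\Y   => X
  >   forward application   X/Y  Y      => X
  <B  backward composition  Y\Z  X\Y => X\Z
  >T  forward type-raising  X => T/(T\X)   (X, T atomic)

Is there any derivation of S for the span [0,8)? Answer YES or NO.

NO

(N/S)/NP NP NP (PP/(PP\N))\NP PP\N N ((S\PP)/(NP/N))\N NP/N
CKY chart[0,8] = {N, N/(N\N), NP/(NP\N), PP/(PP\N), S/(S\N)}; S ∉ chart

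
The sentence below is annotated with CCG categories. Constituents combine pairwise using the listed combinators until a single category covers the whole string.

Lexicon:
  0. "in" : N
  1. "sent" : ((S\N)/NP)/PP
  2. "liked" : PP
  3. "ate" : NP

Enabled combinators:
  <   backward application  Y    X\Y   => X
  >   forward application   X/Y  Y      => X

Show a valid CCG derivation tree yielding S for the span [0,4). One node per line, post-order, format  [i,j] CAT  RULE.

[0,1] N  lex  "in"
[1,2] ((S\N)/NP)/PP  lex  "sent"
[2,3] PP  lex  "liked"
[1,3] (S\N)/NP  >  k=2
[3,4] NP  lex  "ate"
[1,4] S\N  >  k=3
[0,4] S  <  k=1

[0,4] S   <
  [0,1] "in" : N
  [1,4] S\N   >
    [1,3] (S\N)/NP   >
      [1,2] "sent" : ((S\N)/NP)/PP
      [2,3] "liked" : PP
    [3,4] "ate" : NP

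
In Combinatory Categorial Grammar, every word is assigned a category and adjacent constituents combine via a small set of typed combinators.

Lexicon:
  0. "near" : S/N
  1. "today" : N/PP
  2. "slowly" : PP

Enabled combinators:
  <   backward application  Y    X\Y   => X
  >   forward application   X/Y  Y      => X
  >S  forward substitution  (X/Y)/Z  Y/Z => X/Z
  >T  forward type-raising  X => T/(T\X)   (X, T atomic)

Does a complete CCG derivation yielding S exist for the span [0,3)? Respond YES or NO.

[0,3] S   >
  [0,1] "near" : S/N
  [1,3] N   >
    [1,2] "today" : N/PP
    [2,3] "slowly" : PP

YES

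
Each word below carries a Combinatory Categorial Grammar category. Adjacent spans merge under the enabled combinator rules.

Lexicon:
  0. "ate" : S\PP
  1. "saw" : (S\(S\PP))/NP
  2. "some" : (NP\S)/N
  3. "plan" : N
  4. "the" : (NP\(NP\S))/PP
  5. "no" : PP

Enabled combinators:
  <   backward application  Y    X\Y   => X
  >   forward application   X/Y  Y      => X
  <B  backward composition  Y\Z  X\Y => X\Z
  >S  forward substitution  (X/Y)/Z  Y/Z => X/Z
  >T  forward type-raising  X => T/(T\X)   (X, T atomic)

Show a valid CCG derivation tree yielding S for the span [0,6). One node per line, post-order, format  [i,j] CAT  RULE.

[0,1] S\PP  lex  "ate"
[1,2] (S\(S\PP))/NP  lex  "saw"
[2,3] (NP\S)/N  lex  "some"
[3,4] N  lex  "plan"
[2,4] NP\S  >  k=3
[4,5] (NP\(NP\S))/PP  lex  "the"
[5,6] PP  lex  "no"
[4,6] NP\(NP\S)  >  k=5
[2,6] NP  <  k=4
[1,6] S\(S\PP)  >  k=2
[0,6] S  <  k=1

[0,6] S   <
  [0,1] "ate" : S\PP
  [1,6] S\(S\PP)   >
    [1,2] "saw" : (S\(S\PP))/NP
    [2,6] NP   <
      [2,4] NP\S   >
        [2,3] "some" : (NP\S)/N
        [3,4] "plan" : N
      [4,6] NP\(NP\S)   >
        [4,5] "the" : (NP\(NP\S))/PP
        [5,6] "no" : PP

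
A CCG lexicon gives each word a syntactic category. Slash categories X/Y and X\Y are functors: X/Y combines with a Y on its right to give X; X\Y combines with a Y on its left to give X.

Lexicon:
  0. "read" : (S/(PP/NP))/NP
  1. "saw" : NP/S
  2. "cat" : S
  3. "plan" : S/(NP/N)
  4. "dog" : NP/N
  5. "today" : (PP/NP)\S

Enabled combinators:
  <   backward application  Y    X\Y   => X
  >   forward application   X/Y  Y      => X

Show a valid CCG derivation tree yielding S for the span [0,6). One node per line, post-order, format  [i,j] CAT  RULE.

[0,6] S   >
  [0,3] S/(PP/NP)   >
    [0,1] "read" : (S/(PP/NP))/NP
    [1,3] NP   >
      [1,2] "saw" : NP/S
      [2,3] "cat" : S
  [3,6] PP/NP   <
    [3,5] S   >
      [3,4] "plan" : S/(NP/N)
      [4,5] "dog" : NP/N
    [5,6] "today" : (PP/NP)\S

[0,1] (S/(PP/NP))/NP  lex  "read"
[1,2] NP/S  lex  "saw"
[2,3] S  lex  "cat"
[1,3] NP  >  k=2
[0,3] S/(PP/NP)  >  k=1
[3,4] S/(NP/N)  lex  "plan"
[4,5] NP/N  lex  "dog"
[3,5] S  >  k=4
[5,6] (PP/NP)\S  lex  "today"
[3,6] PP/NP  <  k=5
[0,6] S  >  k=3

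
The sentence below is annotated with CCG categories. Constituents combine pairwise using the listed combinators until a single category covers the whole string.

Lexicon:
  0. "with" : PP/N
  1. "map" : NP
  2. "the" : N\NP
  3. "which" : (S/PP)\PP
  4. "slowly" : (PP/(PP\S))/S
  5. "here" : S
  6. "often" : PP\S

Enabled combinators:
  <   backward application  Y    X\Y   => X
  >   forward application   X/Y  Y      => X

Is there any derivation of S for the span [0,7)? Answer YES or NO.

[0,7] S   >
  [0,4] S/PP   <
    [0,3] PP   >
      [0,1] "with" : PP/N
      [1,3] N   <
        [1,2] "map" : NP
        [2,3] "the" : N\NP
    [3,4] "which" : (S/PP)\PP
  [4,7] PP   >
    [4,6] PP/(PP\S)   >
      [4,5] "slowly" : (PP/(PP\S))/S
      [5,6] "here" : S
    [6,7] "often" : PP\S

YES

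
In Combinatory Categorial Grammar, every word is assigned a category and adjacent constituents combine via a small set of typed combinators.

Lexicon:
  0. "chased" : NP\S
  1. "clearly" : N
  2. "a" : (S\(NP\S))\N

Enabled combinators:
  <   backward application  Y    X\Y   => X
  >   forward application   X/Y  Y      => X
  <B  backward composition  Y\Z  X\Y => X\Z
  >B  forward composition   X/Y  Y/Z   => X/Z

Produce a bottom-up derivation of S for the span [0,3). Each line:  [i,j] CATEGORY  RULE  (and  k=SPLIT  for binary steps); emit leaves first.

[0,3] S   <
  [0,1] "chased" : NP\S
  [1,3] S\(NP\S)   <
    [1,2] "clearly" : N
    [2,3] "a" : (S\(NP\S))\N

[0,1] NP\S  lex  "chased"
[1,2] N  lex  "clearly"
[2,3] (S\(NP\S))\N  lex  "a"
[1,3] S\(NP\S)  <  k=2
[0,3] S  <  k=1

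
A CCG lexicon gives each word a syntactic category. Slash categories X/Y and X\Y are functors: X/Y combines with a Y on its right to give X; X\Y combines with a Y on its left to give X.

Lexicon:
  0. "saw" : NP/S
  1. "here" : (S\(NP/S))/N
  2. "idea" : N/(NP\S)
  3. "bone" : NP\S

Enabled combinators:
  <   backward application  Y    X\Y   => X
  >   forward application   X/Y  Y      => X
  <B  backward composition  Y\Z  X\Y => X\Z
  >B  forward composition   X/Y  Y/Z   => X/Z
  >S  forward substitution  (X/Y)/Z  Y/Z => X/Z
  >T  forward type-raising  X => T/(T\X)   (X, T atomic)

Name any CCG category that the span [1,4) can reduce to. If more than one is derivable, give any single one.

S\(NP/S)

[0,4] S   <
  [0,1] "saw" : NP/S
  [1,4] S\(NP/S)   >
    [1,2] "here" : (S\(NP/S))/N
    [2,4] N   >
      [2,3] "idea" : N/(NP\S)
      [3,4] "bone" : NP\S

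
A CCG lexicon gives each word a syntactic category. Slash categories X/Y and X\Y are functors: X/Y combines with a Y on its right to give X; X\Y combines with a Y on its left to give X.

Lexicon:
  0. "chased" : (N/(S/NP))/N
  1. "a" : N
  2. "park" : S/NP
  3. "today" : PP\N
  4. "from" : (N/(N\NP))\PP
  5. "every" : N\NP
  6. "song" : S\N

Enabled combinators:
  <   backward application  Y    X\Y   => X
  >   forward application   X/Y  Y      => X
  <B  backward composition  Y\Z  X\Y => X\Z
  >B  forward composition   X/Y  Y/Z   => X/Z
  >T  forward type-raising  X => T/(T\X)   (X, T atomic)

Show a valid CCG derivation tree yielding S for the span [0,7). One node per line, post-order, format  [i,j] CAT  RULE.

[0,7] S   <
  [0,6] N   >
    [0,5] N/(N\NP)   <
      [0,4] PP   <
        [0,3] N   >
          [0,2] N/(S/NP)   >
            [0,1] "chased" : (N/(S/NP))/N
            [1,2] "a" : N
          [2,3] "park" : S/NP
        [3,4] "today" : PP\N
      [4,5] "from" : (N/(N\NP))\PP
    [5,6] "every" : N\NP
  [6,7] "song" : S\N

[0,1] (N/(S/NP))/N  lex  "chased"
[1,2] N  lex  "a"
[0,2] N/(S/NP)  >  k=1
[2,3] S/NP  lex  "park"
[0,3] N  >  k=2
[3,4] PP\N  lex  "today"
[0,4] PP  <  k=3
[4,5] (N/(N\NP))\PP  lex  "from"
[0,5] N/(N\NP)  <  k=4
[5,6] N\NP  lex  "every"
[0,6] N  >  k=5
[6,7] S\N  lex  "song"
[0,7] S  <  k=6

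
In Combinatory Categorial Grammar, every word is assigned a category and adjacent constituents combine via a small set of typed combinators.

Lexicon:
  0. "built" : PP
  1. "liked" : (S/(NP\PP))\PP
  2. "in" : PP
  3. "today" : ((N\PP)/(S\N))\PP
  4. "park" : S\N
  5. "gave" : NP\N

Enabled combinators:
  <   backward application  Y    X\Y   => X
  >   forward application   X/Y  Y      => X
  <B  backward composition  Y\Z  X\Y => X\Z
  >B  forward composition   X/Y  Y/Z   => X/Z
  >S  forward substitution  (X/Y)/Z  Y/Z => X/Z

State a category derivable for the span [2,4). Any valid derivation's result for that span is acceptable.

(N\PP)/(S\N)

[0,6] S   >
  [0,2] S/(NP\PP)   <
    [0,1] "built" : PP
    [1,2] "liked" : (S/(NP\PP))\PP
  [2,6] NP\PP   <B
    [2,5] N\PP   >
      [2,4] (N\PP)/(S\N)   <
        [2,3] "in" : PP
        [3,4] "today" : ((N\PP)/(S\N))\PP
      [4,5] "park" : S\N
    [5,6] "gave" : NP\N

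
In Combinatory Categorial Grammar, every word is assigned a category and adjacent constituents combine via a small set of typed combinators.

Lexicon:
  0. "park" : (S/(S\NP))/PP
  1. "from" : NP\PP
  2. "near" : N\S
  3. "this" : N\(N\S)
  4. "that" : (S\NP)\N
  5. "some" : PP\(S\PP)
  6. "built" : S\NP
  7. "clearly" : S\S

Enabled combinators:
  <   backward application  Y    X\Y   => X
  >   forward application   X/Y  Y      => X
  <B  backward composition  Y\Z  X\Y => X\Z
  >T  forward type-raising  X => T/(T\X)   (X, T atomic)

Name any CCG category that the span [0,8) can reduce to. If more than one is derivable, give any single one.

[0,8] S   >
  [0,6] S/(S\NP)   >
    [0,1] "park" : (S/(S\NP))/PP
    [1,6] PP   <
      [1,5] S\PP   <B
        [1,2] "from" : NP\PP
        [2,5] S\NP   <
          [2,4] N   <
            [2,3] "near" : N\S
            [3,4] "this" : N\(N\S)
          [4,5] "that" : (S\NP)\N
      [5,6] "some" : PP\(S\PP)
  [6,8] S\NP   <B
    [6,7] "built" : S\NP
    [7,8] "clearly" : S\S

S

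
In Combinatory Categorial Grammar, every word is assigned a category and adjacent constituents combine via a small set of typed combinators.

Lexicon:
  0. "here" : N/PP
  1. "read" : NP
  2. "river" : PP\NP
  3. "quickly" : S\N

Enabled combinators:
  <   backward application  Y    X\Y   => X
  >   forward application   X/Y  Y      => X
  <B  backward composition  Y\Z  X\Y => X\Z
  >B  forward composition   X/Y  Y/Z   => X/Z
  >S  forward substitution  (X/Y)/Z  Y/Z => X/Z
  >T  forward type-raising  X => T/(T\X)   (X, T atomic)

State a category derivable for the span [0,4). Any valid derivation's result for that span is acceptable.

S

[0,4] S   <
  [0,3] N   >
    [0,1] "here" : N/PP
    [1,3] PP   <
      [1,2] "read" : NP
      [2,3] "river" : PP\NP
  [3,4] "quickly" : S\N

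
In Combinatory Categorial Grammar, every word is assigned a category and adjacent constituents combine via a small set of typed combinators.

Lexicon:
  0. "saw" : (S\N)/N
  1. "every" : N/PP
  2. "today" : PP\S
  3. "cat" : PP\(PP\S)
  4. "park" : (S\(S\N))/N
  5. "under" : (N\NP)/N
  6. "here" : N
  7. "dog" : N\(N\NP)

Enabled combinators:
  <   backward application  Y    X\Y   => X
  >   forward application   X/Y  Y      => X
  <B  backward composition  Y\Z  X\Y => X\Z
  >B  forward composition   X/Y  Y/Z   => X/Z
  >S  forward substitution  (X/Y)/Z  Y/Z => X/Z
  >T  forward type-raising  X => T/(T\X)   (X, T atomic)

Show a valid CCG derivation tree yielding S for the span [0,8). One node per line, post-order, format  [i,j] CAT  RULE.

[0,8] S   <
  [0,4] S\N   >
    [0,1] "saw" : (S\N)/N
    [1,4] N   >
      [1,2] "every" : N/PP
      [2,4] PP   <
        [2,3] "today" : PP\S
        [3,4] "cat" : PP\(PP\S)
  [4,8] S\(S\N)   >
    [4,5] "park" : (S\(S\N))/N
    [5,8] N   <
      [5,7] N\NP   >
        [5,6] "under" : (N\NP)/N
        [6,7] "here" : N
      [7,8] "dog" : N\(N\NP)

[0,1] (S\N)/N  lex  "saw"
[1,2] N/PP  lex  "every"
[2,3] PP\S  lex  "today"
[3,4] PP\(PP\S)  lex  "cat"
[2,4] PP  <  k=3
[1,4] N  >  k=2
[0,4] S\N  >  k=1
[4,5] (S\(S\N))/N  lex  "park"
[5,6] (N\NP)/N  lex  "under"
[6,7] N  lex  "here"
[5,7] N\NP  >  k=6
[7,8] N\(N\NP)  lex  "dog"
[5,8] N  <  k=7
[4,8] S\(S\N)  >  k=5
[0,8] S  <  k=4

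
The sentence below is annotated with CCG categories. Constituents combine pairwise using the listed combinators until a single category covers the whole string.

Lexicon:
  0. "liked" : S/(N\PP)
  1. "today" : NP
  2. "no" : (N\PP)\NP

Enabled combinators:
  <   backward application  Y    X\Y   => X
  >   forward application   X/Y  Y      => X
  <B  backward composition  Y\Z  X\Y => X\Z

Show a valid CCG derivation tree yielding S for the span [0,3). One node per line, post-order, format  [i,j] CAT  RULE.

[0,1] S/(N\PP)  lex  "liked"
[1,2] NP  lex  "today"
[2,3] (N\PP)\NP  lex  "no"
[1,3] N\PP  <  k=2
[0,3] S  >  k=1

[0,3] S   >
  [0,1] "liked" : S/(N\PP)
  [1,3] N\PP   <
    [1,2] "today" : NP
    [2,3] "no" : (N\PP)\NP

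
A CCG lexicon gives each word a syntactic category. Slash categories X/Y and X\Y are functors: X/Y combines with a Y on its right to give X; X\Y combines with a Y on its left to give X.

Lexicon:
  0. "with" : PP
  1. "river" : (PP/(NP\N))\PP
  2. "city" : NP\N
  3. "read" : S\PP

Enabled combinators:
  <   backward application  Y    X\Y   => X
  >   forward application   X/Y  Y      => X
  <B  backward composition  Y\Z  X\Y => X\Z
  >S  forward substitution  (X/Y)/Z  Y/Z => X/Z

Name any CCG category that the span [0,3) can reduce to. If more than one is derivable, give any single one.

PP

[0,4] S   <
  [0,3] PP   >
    [0,2] PP/(NP\N)   <
      [0,1] "with" : PP
      [1,2] "river" : (PP/(NP\N))\PP
    [2,3] "city" : NP\N
  [3,4] "read" : S\PP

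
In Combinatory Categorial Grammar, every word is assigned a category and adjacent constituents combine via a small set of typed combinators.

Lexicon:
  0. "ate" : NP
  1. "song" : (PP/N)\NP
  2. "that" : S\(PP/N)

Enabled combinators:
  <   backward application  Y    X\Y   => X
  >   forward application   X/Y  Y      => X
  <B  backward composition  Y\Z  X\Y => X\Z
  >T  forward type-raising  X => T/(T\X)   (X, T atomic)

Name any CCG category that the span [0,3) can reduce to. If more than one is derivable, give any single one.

S

[0,3] S   <
  [0,2] PP/N   <
    [0,1] "ate" : NP
    [1,2] "song" : (PP/N)\NP
  [2,3] "that" : S\(PP/N)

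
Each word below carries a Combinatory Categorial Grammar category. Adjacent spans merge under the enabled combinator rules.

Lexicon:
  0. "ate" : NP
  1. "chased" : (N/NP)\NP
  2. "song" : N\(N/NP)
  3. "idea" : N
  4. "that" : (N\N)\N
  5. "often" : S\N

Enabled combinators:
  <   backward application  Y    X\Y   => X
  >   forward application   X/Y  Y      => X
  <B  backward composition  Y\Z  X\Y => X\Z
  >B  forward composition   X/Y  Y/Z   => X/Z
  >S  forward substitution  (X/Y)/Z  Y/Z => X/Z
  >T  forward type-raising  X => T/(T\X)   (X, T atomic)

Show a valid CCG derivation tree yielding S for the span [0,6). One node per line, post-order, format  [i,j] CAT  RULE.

[0,1] NP  lex  "ate"
[1,2] (N/NP)\NP  lex  "chased"
[0,2] N/NP  <  k=1
[2,3] N\(N/NP)  lex  "song"
[0,3] N  <  k=2
[3,4] N  lex  "idea"
[4,5] (N\N)\N  lex  "that"
[3,5] N\N  <  k=4
[5,6] S\N  lex  "often"
[3,6] S\N  <B  k=5
[0,6] S  <  k=3

[0,6] S   <
  [0,3] N   <
    [0,2] N/NP   <
      [0,1] "ate" : NP
      [1,2] "chased" : (N/NP)\NP
    [2,3] "song" : N\(N/NP)
  [3,6] S\N   <B
    [3,5] N\N   <
      [3,4] "idea" : N
      [4,5] "that" : (N\N)\N
    [5,6] "often" : S\N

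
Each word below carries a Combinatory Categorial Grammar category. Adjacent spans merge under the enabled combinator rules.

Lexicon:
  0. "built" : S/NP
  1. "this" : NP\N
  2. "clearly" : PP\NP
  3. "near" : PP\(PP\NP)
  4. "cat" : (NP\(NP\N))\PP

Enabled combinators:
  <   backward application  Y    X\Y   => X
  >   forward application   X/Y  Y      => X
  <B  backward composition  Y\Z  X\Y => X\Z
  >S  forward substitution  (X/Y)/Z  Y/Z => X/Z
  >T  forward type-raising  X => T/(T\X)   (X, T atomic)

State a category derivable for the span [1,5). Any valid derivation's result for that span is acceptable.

NP

[0,5] S   >
  [0,1] "built" : S/NP
  [1,5] NP   <
    [1,2] "this" : NP\N
    [2,5] NP\(NP\N)   <
      [2,4] PP   <
        [2,3] "clearly" : PP\NP
        [3,4] "near" : PP\(PP\NP)
      [4,5] "cat" : (NP\(NP\N))\PP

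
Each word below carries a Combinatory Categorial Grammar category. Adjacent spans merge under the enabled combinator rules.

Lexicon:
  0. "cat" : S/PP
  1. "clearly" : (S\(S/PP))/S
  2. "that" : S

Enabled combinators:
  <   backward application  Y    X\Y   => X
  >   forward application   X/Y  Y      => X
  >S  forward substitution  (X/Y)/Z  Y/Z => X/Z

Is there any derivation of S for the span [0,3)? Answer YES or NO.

[0,3] S   <
  [0,1] "cat" : S/PP
  [1,3] S\(S/PP)   >
    [1,2] "clearly" : (S\(S/PP))/S
    [2,3] "that" : S

YES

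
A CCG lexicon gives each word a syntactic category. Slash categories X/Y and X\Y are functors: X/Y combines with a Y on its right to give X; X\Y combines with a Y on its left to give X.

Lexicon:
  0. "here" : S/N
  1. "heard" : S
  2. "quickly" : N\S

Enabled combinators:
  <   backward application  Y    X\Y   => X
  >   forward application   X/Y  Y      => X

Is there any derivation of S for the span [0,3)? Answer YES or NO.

YES

[0,3] S   >
  [0,1] "here" : S/N
  [1,3] N   <
    [1,2] "heard" : S
    [2,3] "quickly" : N\S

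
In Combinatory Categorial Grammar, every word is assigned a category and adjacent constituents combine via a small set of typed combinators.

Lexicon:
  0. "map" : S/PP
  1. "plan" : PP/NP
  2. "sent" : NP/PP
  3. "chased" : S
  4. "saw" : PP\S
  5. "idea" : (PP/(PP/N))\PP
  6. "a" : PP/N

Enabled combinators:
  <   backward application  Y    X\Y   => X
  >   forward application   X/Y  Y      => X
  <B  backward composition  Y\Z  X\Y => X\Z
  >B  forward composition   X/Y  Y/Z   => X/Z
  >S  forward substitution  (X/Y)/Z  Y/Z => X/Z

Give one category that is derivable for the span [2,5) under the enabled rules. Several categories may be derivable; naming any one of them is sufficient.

NP

[0,7] S   >
  [0,1] "map" : S/PP
  [1,7] PP   >
    [1,6] PP/(PP/N)   <
      [1,5] PP   >
        [1,2] "plan" : PP/NP
        [2,5] NP   >
          [2,3] "sent" : NP/PP
          [3,5] PP   <
            [3,4] "chased" : S
            [4,5] "saw" : PP\S
      [5,6] "idea" : (PP/(PP/N))\PP
    [6,7] "a" : PP/N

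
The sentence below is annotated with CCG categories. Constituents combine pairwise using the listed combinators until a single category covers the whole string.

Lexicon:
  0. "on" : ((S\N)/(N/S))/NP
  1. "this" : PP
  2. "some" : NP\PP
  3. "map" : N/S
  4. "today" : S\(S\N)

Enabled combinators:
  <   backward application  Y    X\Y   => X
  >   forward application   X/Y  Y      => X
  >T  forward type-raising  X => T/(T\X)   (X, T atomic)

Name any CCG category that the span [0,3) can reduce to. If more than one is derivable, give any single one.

(S\N)/(N/S)

[0,5] S   <
  [0,4] S\N   >
    [0,3] (S\N)/(N/S)   >
      [0,1] "on" : ((S\N)/(N/S))/NP
      [1,3] NP   <
        [1,2] "this" : PP
        [2,3] "some" : NP\PP
    [3,4] "map" : N/S
  [4,5] "today" : S\(S\N)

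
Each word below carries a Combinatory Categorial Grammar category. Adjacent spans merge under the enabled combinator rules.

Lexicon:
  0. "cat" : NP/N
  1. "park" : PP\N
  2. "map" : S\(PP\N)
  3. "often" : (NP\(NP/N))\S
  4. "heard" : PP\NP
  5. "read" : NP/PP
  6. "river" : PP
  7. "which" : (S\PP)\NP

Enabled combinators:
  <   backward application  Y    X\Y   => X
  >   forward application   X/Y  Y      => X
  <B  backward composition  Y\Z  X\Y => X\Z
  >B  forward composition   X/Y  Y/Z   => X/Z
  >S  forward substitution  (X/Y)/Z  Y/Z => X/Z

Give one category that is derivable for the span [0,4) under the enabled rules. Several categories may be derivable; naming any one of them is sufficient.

[0,8] S   <
  [0,5] PP   <
    [0,4] NP   <
      [0,1] "cat" : NP/N
      [1,4] NP\(NP/N)   <
        [1,3] S   <
          [1,2] "park" : PP\N
          [2,3] "map" : S\(PP\N)
        [3,4] "often" : (NP\(NP/N))\S
    [4,5] "heard" : PP\NP
  [5,8] S\PP   <
    [5,7] NP   >
      [5,6] "read" : NP/PP
      [6,7] "river" : PP
    [7,8] "which" : (S\PP)\NP

NP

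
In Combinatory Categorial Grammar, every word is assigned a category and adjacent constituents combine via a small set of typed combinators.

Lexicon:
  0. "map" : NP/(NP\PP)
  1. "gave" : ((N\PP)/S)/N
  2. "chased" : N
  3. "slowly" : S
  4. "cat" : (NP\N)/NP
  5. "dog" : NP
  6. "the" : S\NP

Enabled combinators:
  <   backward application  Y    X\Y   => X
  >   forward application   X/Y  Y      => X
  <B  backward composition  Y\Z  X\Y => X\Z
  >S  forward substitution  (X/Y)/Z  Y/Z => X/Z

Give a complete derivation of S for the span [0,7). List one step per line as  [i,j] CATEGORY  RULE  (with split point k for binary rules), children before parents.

[0,7] S   <
  [0,6] NP   >
    [0,1] "map" : NP/(NP\PP)
    [1,6] NP\PP   <B
      [1,4] N\PP   >
        [1,3] (N\PP)/S   >
          [1,2] "gave" : ((N\PP)/S)/N
          [2,3] "chased" : N
        [3,4] "slowly" : S
      [4,6] NP\N   >
        [4,5] "cat" : (NP\N)/NP
        [5,6] "dog" : NP
  [6,7] "the" : S\NP

[0,1] NP/(NP\PP)  lex  "map"
[1,2] ((N\PP)/S)/N  lex  "gave"
[2,3] N  lex  "chased"
[1,3] (N\PP)/S  >  k=2
[3,4] S  lex  "slowly"
[1,4] N\PP  >  k=3
[4,5] (NP\N)/NP  lex  "cat"
[5,6] NP  lex  "dog"
[4,6] NP\N  >  k=5
[1,6] NP\PP  <B  k=4
[0,6] NP  >  k=1
[6,7] S\NP  lex  "the"
[0,7] S  <  k=6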